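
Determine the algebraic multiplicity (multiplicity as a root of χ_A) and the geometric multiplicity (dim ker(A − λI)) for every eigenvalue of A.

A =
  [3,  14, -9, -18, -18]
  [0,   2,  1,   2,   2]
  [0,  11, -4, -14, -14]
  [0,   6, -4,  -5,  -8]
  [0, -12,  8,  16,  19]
λ = 3: alg = 5, geom = 3

Step 1 — factor the characteristic polynomial to read off the algebraic multiplicities:
  χ_A(x) = (x - 3)^5

Step 2 — compute geometric multiplicities via the rank-nullity identity g(λ) = n − rank(A − λI):
  rank(A − (3)·I) = 2, so dim ker(A − (3)·I) = n − 2 = 3

Summary:
  λ = 3: algebraic multiplicity = 5, geometric multiplicity = 3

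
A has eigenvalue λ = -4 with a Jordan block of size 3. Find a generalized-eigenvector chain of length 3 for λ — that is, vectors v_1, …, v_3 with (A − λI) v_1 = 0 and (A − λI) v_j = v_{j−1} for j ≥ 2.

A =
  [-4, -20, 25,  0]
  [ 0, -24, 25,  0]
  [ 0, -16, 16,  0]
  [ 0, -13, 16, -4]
A Jordan chain for λ = -4 of length 3:
v_1 = (0, 0, 0, 4)ᵀ
v_2 = (-20, -20, -16, -13)ᵀ
v_3 = (0, 1, 0, 0)ᵀ

Let N = A − (-4)·I. We want v_3 with N^3 v_3 = 0 but N^2 v_3 ≠ 0; then v_{j-1} := N · v_j for j = 3, …, 2.

Pick v_3 = (0, 1, 0, 0)ᵀ.
Then v_2 = N · v_3 = (-20, -20, -16, -13)ᵀ.
Then v_1 = N · v_2 = (0, 0, 0, 4)ᵀ.

Sanity check: (A − (-4)·I) v_1 = (0, 0, 0, 0)ᵀ = 0. ✓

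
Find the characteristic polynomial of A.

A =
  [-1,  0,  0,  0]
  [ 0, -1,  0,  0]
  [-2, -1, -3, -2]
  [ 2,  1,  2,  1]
x^4 + 4*x^3 + 6*x^2 + 4*x + 1

Expanding det(x·I − A) (e.g. by cofactor expansion or by noting that A is similar to its Jordan form J, which has the same characteristic polynomial as A) gives
  χ_A(x) = x^4 + 4*x^3 + 6*x^2 + 4*x + 1
which factors as (x + 1)^4. The eigenvalues (with algebraic multiplicities) are λ = -1 with multiplicity 4.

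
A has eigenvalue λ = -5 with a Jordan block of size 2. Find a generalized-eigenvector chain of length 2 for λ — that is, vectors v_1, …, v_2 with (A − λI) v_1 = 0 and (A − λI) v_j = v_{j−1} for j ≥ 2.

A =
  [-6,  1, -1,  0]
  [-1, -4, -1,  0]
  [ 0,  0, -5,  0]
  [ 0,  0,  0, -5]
A Jordan chain for λ = -5 of length 2:
v_1 = (-1, -1, 0, 0)ᵀ
v_2 = (1, 0, 0, 0)ᵀ

Let N = A − (-5)·I. We want v_2 with N^2 v_2 = 0 but N^1 v_2 ≠ 0; then v_{j-1} := N · v_j for j = 2, …, 2.

Pick v_2 = (1, 0, 0, 0)ᵀ.
Then v_1 = N · v_2 = (-1, -1, 0, 0)ᵀ.

Sanity check: (A − (-5)·I) v_1 = (0, 0, 0, 0)ᵀ = 0. ✓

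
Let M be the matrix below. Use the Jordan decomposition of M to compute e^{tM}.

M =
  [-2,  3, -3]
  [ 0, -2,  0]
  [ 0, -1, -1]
e^{tM} =
  [exp(-2*t), 3*exp(-t) - 3*exp(-2*t), -3*exp(-t) + 3*exp(-2*t)]
  [0, exp(-2*t), 0]
  [0, -exp(-t) + exp(-2*t), exp(-t)]

Strategy: write M = P · J · P⁻¹ where J is a Jordan canonical form, so e^{tM} = P · e^{tJ} · P⁻¹, and e^{tJ} can be computed block-by-block.

M has Jordan form
J =
  [-2,  0,  0]
  [ 0, -2,  0]
  [ 0,  0, -1]
(up to reordering of blocks).

Per-block formulas:
  For a 1×1 block at λ = -1: exp(t · [-1]) = [e^(-1t)].
  For a 1×1 block at λ = -2: exp(t · [-2]) = [e^(-2t)].

After assembling e^{tJ} and conjugating by P, we get:

e^{tM} =
  [exp(-2*t), 3*exp(-t) - 3*exp(-2*t), -3*exp(-t) + 3*exp(-2*t)]
  [0, exp(-2*t), 0]
  [0, -exp(-t) + exp(-2*t), exp(-t)]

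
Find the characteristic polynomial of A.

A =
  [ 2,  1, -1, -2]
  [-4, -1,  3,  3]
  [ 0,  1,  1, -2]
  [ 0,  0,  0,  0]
x^4 - 2*x^3

Expanding det(x·I − A) (e.g. by cofactor expansion or by noting that A is similar to its Jordan form J, which has the same characteristic polynomial as A) gives
  χ_A(x) = x^4 - 2*x^3
which factors as x^3*(x - 2). The eigenvalues (with algebraic multiplicities) are λ = 0 with multiplicity 3, λ = 2 with multiplicity 1.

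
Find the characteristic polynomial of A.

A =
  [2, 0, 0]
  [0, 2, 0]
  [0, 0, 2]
x^3 - 6*x^2 + 12*x - 8

Expanding det(x·I − A) (e.g. by cofactor expansion or by noting that A is similar to its Jordan form J, which has the same characteristic polynomial as A) gives
  χ_A(x) = x^3 - 6*x^2 + 12*x - 8
which factors as (x - 2)^3. The eigenvalues (with algebraic multiplicities) are λ = 2 with multiplicity 3.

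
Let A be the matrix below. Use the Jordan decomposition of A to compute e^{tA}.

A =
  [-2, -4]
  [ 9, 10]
e^{tA} =
  [-6*t*exp(4*t) + exp(4*t), -4*t*exp(4*t)]
  [9*t*exp(4*t), 6*t*exp(4*t) + exp(4*t)]

Strategy: write A = P · J · P⁻¹ where J is a Jordan canonical form, so e^{tA} = P · e^{tJ} · P⁻¹, and e^{tJ} can be computed block-by-block.

A has Jordan form
J =
  [4, 1]
  [0, 4]
(up to reordering of blocks).

Per-block formulas:
  For a 2×2 Jordan block J_2(4): exp(t · J_2(4)) = e^(4t)·(I + t·N), where N is the 2×2 nilpotent shift.

After assembling e^{tJ} and conjugating by P, we get:

e^{tA} =
  [-6*t*exp(4*t) + exp(4*t), -4*t*exp(4*t)]
  [9*t*exp(4*t), 6*t*exp(4*t) + exp(4*t)]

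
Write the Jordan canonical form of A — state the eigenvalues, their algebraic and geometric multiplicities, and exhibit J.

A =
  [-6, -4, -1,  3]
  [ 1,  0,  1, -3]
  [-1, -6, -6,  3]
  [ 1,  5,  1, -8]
J_3(-5) ⊕ J_1(-5)

The characteristic polynomial is
  det(x·I − A) = x^4 + 20*x^3 + 150*x^2 + 500*x + 625 = (x + 5)^4

Eigenvalues and multiplicities (the geometric multiplicity of λ is n − rank(A − λI), which equals the number of Jordan blocks for λ):
  λ = -5: algebraic multiplicity = 4, geometric multiplicity = 2

Determining the block sizes for each eigenvalue:
  λ = -5: with am = 4 and gm = 2, the partition is not yet determined (e.g. several partitions of 4 into 2 parts exist). Let N = A − (-5)·I. Computing rank(N^1) = 2, rank(N^2) = 1, rank(N^3) = 0; the number of blocks of size ≥ j is rank(N^{j−1}) − rank(N^j), giving [2, 1, 1]. So we have 1 block(s) of size 3, 1 block(s) of size 1 → block sizes [3, 1]

Assembling the blocks gives a Jordan form
J =
  [-5,  1,  0,  0]
  [ 0, -5,  1,  0]
  [ 0,  0, -5,  0]
  [ 0,  0,  0, -5]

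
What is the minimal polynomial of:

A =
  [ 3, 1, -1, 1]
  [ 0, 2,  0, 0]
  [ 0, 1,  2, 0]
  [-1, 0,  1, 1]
x^2 - 4*x + 4

The characteristic polynomial is χ_A(x) = (x - 2)^4, so the eigenvalues are known. The minimal polynomial is
  m_A(x) = Π_λ (x − λ)^{k_λ}
where k_λ is the size of the *largest* Jordan block for λ (equivalently, the smallest k with (A − λI)^k v = 0 for every generalised eigenvector v of λ).

  λ = 2: largest Jordan block has size 2, contributing (x − 2)^2

So m_A(x) = (x - 2)^2 = x^2 - 4*x + 4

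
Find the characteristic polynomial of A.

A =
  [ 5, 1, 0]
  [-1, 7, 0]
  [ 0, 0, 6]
x^3 - 18*x^2 + 108*x - 216

Expanding det(x·I − A) (e.g. by cofactor expansion or by noting that A is similar to its Jordan form J, which has the same characteristic polynomial as A) gives
  χ_A(x) = x^3 - 18*x^2 + 108*x - 216
which factors as (x - 6)^3. The eigenvalues (with algebraic multiplicities) are λ = 6 with multiplicity 3.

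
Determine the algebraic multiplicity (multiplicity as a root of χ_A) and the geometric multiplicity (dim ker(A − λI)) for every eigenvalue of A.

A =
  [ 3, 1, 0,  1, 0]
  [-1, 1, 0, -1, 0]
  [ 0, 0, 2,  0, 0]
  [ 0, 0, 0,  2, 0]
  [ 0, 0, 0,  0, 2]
λ = 2: alg = 5, geom = 4

Step 1 — factor the characteristic polynomial to read off the algebraic multiplicities:
  χ_A(x) = (x - 2)^5

Step 2 — compute geometric multiplicities via the rank-nullity identity g(λ) = n − rank(A − λI):
  rank(A − (2)·I) = 1, so dim ker(A − (2)·I) = n − 1 = 4

Summary:
  λ = 2: algebraic multiplicity = 5, geometric multiplicity = 4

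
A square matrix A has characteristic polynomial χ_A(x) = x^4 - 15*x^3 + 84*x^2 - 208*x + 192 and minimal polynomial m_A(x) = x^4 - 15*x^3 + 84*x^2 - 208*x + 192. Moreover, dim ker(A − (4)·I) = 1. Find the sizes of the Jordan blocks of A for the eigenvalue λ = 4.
Block sizes for λ = 4: [3]

Step 1 — from the characteristic polynomial, algebraic multiplicity of λ = 4 is 3. From dim ker(A − (4)·I) = 1, there are exactly 1 Jordan blocks for λ = 4.
Step 2 — from the minimal polynomial, the factor (x − 4)^3 tells us the largest block for λ = 4 has size 3.
Step 3 — with total size 3, 1 blocks, and largest block 3, the block sizes (in nonincreasing order) are [3].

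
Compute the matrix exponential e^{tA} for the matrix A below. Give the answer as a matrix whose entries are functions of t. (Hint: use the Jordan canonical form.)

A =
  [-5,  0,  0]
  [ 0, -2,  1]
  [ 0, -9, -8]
e^{tA} =
  [exp(-5*t), 0, 0]
  [0, 3*t*exp(-5*t) + exp(-5*t), t*exp(-5*t)]
  [0, -9*t*exp(-5*t), -3*t*exp(-5*t) + exp(-5*t)]

Strategy: write A = P · J · P⁻¹ where J is a Jordan canonical form, so e^{tA} = P · e^{tJ} · P⁻¹, and e^{tJ} can be computed block-by-block.

A has Jordan form
J =
  [-5,  1,  0]
  [ 0, -5,  0]
  [ 0,  0, -5]
(up to reordering of blocks).

Per-block formulas:
  For a 2×2 Jordan block J_2(-5): exp(t · J_2(-5)) = e^(-5t)·(I + t·N), where N is the 2×2 nilpotent shift.
  For a 1×1 block at λ = -5: exp(t · [-5]) = [e^(-5t)].

After assembling e^{tJ} and conjugating by P, we get:

e^{tA} =
  [exp(-5*t), 0, 0]
  [0, 3*t*exp(-5*t) + exp(-5*t), t*exp(-5*t)]
  [0, -9*t*exp(-5*t), -3*t*exp(-5*t) + exp(-5*t)]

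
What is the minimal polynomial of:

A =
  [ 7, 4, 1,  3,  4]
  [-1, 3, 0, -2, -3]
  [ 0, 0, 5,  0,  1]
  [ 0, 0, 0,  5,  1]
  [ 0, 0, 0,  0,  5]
x^3 - 15*x^2 + 75*x - 125

The characteristic polynomial is χ_A(x) = (x - 5)^5, so the eigenvalues are known. The minimal polynomial is
  m_A(x) = Π_λ (x − λ)^{k_λ}
where k_λ is the size of the *largest* Jordan block for λ (equivalently, the smallest k with (A − λI)^k v = 0 for every generalised eigenvector v of λ).

  λ = 5: largest Jordan block has size 3, contributing (x − 5)^3

So m_A(x) = (x - 5)^3 = x^3 - 15*x^2 + 75*x - 125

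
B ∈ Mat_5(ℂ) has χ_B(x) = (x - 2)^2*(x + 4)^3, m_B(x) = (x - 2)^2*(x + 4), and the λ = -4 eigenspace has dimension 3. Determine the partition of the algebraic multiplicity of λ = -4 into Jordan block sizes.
Block sizes for λ = -4: [1, 1, 1]

Step 1 — from the characteristic polynomial, algebraic multiplicity of λ = -4 is 3. From dim ker(B − (-4)·I) = 3, there are exactly 3 Jordan blocks for λ = -4.
Step 2 — from the minimal polynomial, the factor (x + 4) tells us the largest block for λ = -4 has size 1.
Step 3 — with total size 3, 3 blocks, and largest block 1, the block sizes (in nonincreasing order) are [1, 1, 1].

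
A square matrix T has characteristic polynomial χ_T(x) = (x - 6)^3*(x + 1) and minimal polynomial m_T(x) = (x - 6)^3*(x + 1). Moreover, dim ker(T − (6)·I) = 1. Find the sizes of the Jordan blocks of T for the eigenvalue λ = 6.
Block sizes for λ = 6: [3]

Step 1 — from the characteristic polynomial, algebraic multiplicity of λ = 6 is 3. From dim ker(T − (6)·I) = 1, there are exactly 1 Jordan blocks for λ = 6.
Step 2 — from the minimal polynomial, the factor (x − 6)^3 tells us the largest block for λ = 6 has size 3.
Step 3 — with total size 3, 1 blocks, and largest block 3, the block sizes (in nonincreasing order) are [3].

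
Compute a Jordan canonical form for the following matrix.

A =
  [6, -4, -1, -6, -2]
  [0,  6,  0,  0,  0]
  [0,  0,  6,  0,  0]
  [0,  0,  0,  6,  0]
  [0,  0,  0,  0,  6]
J_2(6) ⊕ J_1(6) ⊕ J_1(6) ⊕ J_1(6)

The characteristic polynomial is
  det(x·I − A) = x^5 - 30*x^4 + 360*x^3 - 2160*x^2 + 6480*x - 7776 = (x - 6)^5

Eigenvalues and multiplicities (the geometric multiplicity of λ is n − rank(A − λI), which equals the number of Jordan blocks for λ):
  λ = 6: algebraic multiplicity = 5, geometric multiplicity = 4

Determining the block sizes for each eigenvalue:
  λ = 6: 4 blocks summing to 5 forces exactly one block of size 2 and the rest size 1 → block sizes [2, 1, 1, 1]

Assembling the blocks gives a Jordan form
J =
  [6, 1, 0, 0, 0]
  [0, 6, 0, 0, 0]
  [0, 0, 6, 0, 0]
  [0, 0, 0, 6, 0]
  [0, 0, 0, 0, 6]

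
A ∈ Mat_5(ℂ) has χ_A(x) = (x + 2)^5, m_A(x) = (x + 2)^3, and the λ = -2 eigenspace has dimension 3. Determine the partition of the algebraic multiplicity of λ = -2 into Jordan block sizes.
Block sizes for λ = -2: [3, 1, 1]

Step 1 — from the characteristic polynomial, algebraic multiplicity of λ = -2 is 5. From dim ker(A − (-2)·I) = 3, there are exactly 3 Jordan blocks for λ = -2.
Step 2 — from the minimal polynomial, the factor (x + 2)^3 tells us the largest block for λ = -2 has size 3.
Step 3 — with total size 5, 3 blocks, and largest block 3, the block sizes (in nonincreasing order) are [3, 1, 1].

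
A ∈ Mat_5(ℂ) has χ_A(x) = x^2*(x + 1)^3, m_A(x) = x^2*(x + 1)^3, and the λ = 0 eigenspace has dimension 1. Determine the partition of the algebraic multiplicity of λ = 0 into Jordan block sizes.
Block sizes for λ = 0: [2]

Step 1 — from the characteristic polynomial, algebraic multiplicity of λ = 0 is 2. From dim ker(A − (0)·I) = 1, there are exactly 1 Jordan blocks for λ = 0.
Step 2 — from the minimal polynomial, the factor (x − 0)^2 tells us the largest block for λ = 0 has size 2.
Step 3 — with total size 2, 1 blocks, and largest block 2, the block sizes (in nonincreasing order) are [2].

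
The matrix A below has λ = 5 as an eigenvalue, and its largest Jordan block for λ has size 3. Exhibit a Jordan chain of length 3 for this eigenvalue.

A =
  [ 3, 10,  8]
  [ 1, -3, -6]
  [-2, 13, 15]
A Jordan chain for λ = 5 of length 3:
v_1 = (-2, 2, -3)ᵀ
v_2 = (-2, 1, -2)ᵀ
v_3 = (1, 0, 0)ᵀ

Let N = A − (5)·I. We want v_3 with N^3 v_3 = 0 but N^2 v_3 ≠ 0; then v_{j-1} := N · v_j for j = 3, …, 2.

Pick v_3 = (1, 0, 0)ᵀ.
Then v_2 = N · v_3 = (-2, 1, -2)ᵀ.
Then v_1 = N · v_2 = (-2, 2, -3)ᵀ.

Sanity check: (A − (5)·I) v_1 = (0, 0, 0)ᵀ = 0. ✓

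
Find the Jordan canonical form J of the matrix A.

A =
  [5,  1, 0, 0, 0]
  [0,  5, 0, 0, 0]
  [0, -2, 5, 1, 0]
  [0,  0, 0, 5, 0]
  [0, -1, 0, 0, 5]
J_2(5) ⊕ J_2(5) ⊕ J_1(5)

The characteristic polynomial is
  det(x·I − A) = x^5 - 25*x^4 + 250*x^3 - 1250*x^2 + 3125*x - 3125 = (x - 5)^5

Eigenvalues and multiplicities (the geometric multiplicity of λ is n − rank(A − λI), which equals the number of Jordan blocks for λ):
  λ = 5: algebraic multiplicity = 5, geometric multiplicity = 3

Determining the block sizes for each eigenvalue:
  λ = 5: with am = 5 and gm = 3, the partition is not yet determined (e.g. several partitions of 5 into 3 parts exist). Let N = A − (5)·I. Computing rank(N^1) = 2, rank(N^2) = 0; the number of blocks of size ≥ j is rank(N^{j−1}) − rank(N^j), giving [3, 2]. So we have 2 block(s) of size 2, 1 block(s) of size 1 → block sizes [2, 2, 1]

Assembling the blocks gives a Jordan form
J =
  [5, 1, 0, 0, 0]
  [0, 5, 0, 0, 0]
  [0, 0, 5, 1, 0]
  [0, 0, 0, 5, 0]
  [0, 0, 0, 0, 5]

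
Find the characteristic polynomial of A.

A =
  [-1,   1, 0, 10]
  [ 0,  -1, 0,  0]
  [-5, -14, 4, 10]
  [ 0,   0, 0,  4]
x^4 - 6*x^3 + x^2 + 24*x + 16

Expanding det(x·I − A) (e.g. by cofactor expansion or by noting that A is similar to its Jordan form J, which has the same characteristic polynomial as A) gives
  χ_A(x) = x^4 - 6*x^3 + x^2 + 24*x + 16
which factors as (x - 4)^2*(x + 1)^2. The eigenvalues (with algebraic multiplicities) are λ = -1 with multiplicity 2, λ = 4 with multiplicity 2.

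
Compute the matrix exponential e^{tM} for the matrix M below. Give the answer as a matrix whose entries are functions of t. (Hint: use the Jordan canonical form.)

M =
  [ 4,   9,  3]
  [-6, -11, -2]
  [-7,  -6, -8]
e^{tM} =
  [3*t^2*exp(-5*t) + 9*t*exp(-5*t) + exp(-5*t), 9*t^2*exp(-5*t)/2 + 9*t*exp(-5*t), 3*t*exp(-5*t)]
  [-2*t^2*exp(-5*t) - 6*t*exp(-5*t), -3*t^2*exp(-5*t) - 6*t*exp(-5*t) + exp(-5*t), -2*t*exp(-5*t)]
  [-3*t^2*exp(-5*t) - 7*t*exp(-5*t), -9*t^2*exp(-5*t)/2 - 6*t*exp(-5*t), -3*t*exp(-5*t) + exp(-5*t)]

Strategy: write M = P · J · P⁻¹ where J is a Jordan canonical form, so e^{tM} = P · e^{tJ} · P⁻¹, and e^{tJ} can be computed block-by-block.

M has Jordan form
J =
  [-5,  1,  0]
  [ 0, -5,  1]
  [ 0,  0, -5]
(up to reordering of blocks).

Per-block formulas:
  For a 3×3 Jordan block J_3(-5): exp(t · J_3(-5)) = e^(-5t)·(I + t·N + (t^2/2)·N^2), where N is the 3×3 nilpotent shift.

After assembling e^{tJ} and conjugating by P, we get:

e^{tM} =
  [3*t^2*exp(-5*t) + 9*t*exp(-5*t) + exp(-5*t), 9*t^2*exp(-5*t)/2 + 9*t*exp(-5*t), 3*t*exp(-5*t)]
  [-2*t^2*exp(-5*t) - 6*t*exp(-5*t), -3*t^2*exp(-5*t) - 6*t*exp(-5*t) + exp(-5*t), -2*t*exp(-5*t)]
  [-3*t^2*exp(-5*t) - 7*t*exp(-5*t), -9*t^2*exp(-5*t)/2 - 6*t*exp(-5*t), -3*t*exp(-5*t) + exp(-5*t)]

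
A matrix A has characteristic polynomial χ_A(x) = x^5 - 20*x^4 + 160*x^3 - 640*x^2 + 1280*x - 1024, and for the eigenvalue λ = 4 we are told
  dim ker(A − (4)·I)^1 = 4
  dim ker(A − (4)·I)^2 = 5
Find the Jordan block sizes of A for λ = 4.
Block sizes for λ = 4: [2, 1, 1, 1]

From the dimensions of kernels of powers, the number of Jordan blocks of size at least j is d_j − d_{j−1} where d_j = dim ker(N^j) (with d_0 = 0). Computing the differences gives [4, 1].
The number of blocks of size exactly k is (#blocks of size ≥ k) − (#blocks of size ≥ k + 1), so the partition is: 3 block(s) of size 1, 1 block(s) of size 2.
In nonincreasing order the block sizes are [2, 1, 1, 1].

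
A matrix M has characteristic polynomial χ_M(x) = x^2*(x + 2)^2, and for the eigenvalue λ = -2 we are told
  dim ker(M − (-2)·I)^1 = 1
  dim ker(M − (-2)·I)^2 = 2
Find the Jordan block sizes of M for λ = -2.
Block sizes for λ = -2: [2]

From the dimensions of kernels of powers, the number of Jordan blocks of size at least j is d_j − d_{j−1} where d_j = dim ker(N^j) (with d_0 = 0). Computing the differences gives [1, 1].
The number of blocks of size exactly k is (#blocks of size ≥ k) − (#blocks of size ≥ k + 1), so the partition is: 1 block(s) of size 2.
In nonincreasing order the block sizes are [2].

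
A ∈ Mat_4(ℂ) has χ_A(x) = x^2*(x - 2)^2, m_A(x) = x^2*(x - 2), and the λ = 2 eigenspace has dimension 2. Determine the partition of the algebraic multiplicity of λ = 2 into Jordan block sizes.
Block sizes for λ = 2: [1, 1]

Step 1 — from the characteristic polynomial, algebraic multiplicity of λ = 2 is 2. From dim ker(A − (2)·I) = 2, there are exactly 2 Jordan blocks for λ = 2.
Step 2 — from the minimal polynomial, the factor (x − 2) tells us the largest block for λ = 2 has size 1.
Step 3 — with total size 2, 2 blocks, and largest block 1, the block sizes (in nonincreasing order) are [1, 1].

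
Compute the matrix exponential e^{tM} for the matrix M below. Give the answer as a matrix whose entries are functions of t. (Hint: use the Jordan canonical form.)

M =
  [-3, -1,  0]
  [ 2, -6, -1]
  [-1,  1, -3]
e^{tM} =
  [-t^2*exp(-4*t)/2 + t*exp(-4*t) + exp(-4*t), t^2*exp(-4*t)/2 - t*exp(-4*t), t^2*exp(-4*t)/2]
  [-t^2*exp(-4*t)/2 + 2*t*exp(-4*t), t^2*exp(-4*t)/2 - 2*t*exp(-4*t) + exp(-4*t), t^2*exp(-4*t)/2 - t*exp(-4*t)]
  [-t*exp(-4*t), t*exp(-4*t), t*exp(-4*t) + exp(-4*t)]

Strategy: write M = P · J · P⁻¹ where J is a Jordan canonical form, so e^{tM} = P · e^{tJ} · P⁻¹, and e^{tJ} can be computed block-by-block.

M has Jordan form
J =
  [-4,  1,  0]
  [ 0, -4,  1]
  [ 0,  0, -4]
(up to reordering of blocks).

Per-block formulas:
  For a 3×3 Jordan block J_3(-4): exp(t · J_3(-4)) = e^(-4t)·(I + t·N + (t^2/2)·N^2), where N is the 3×3 nilpotent shift.

After assembling e^{tJ} and conjugating by P, we get:

e^{tM} =
  [-t^2*exp(-4*t)/2 + t*exp(-4*t) + exp(-4*t), t^2*exp(-4*t)/2 - t*exp(-4*t), t^2*exp(-4*t)/2]
  [-t^2*exp(-4*t)/2 + 2*t*exp(-4*t), t^2*exp(-4*t)/2 - 2*t*exp(-4*t) + exp(-4*t), t^2*exp(-4*t)/2 - t*exp(-4*t)]
  [-t*exp(-4*t), t*exp(-4*t), t*exp(-4*t) + exp(-4*t)]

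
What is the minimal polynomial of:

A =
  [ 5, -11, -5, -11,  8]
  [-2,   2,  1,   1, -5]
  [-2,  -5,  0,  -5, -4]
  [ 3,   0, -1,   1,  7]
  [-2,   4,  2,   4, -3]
x^3 - 3*x^2 + 3*x - 1

The characteristic polynomial is χ_A(x) = (x - 1)^5, so the eigenvalues are known. The minimal polynomial is
  m_A(x) = Π_λ (x − λ)^{k_λ}
where k_λ is the size of the *largest* Jordan block for λ (equivalently, the smallest k with (A − λI)^k v = 0 for every generalised eigenvector v of λ).

  λ = 1: largest Jordan block has size 3, contributing (x − 1)^3

So m_A(x) = (x - 1)^3 = x^3 - 3*x^2 + 3*x - 1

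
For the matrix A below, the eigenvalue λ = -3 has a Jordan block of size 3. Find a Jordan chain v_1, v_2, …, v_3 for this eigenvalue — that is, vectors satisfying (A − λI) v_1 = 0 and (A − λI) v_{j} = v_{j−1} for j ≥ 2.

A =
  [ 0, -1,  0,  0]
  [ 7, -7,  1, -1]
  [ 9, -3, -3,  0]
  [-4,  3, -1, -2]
A Jordan chain for λ = -3 of length 3:
v_1 = (2, 6, 6, -4)ᵀ
v_2 = (3, 7, 9, -4)ᵀ
v_3 = (1, 0, 0, 0)ᵀ

Let N = A − (-3)·I. We want v_3 with N^3 v_3 = 0 but N^2 v_3 ≠ 0; then v_{j-1} := N · v_j for j = 3, …, 2.

Pick v_3 = (1, 0, 0, 0)ᵀ.
Then v_2 = N · v_3 = (3, 7, 9, -4)ᵀ.
Then v_1 = N · v_2 = (2, 6, 6, -4)ᵀ.

Sanity check: (A − (-3)·I) v_1 = (0, 0, 0, 0)ᵀ = 0. ✓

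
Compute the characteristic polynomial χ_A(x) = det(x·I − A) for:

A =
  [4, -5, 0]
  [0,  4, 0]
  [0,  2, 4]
x^3 - 12*x^2 + 48*x - 64

Expanding det(x·I − A) (e.g. by cofactor expansion or by noting that A is similar to its Jordan form J, which has the same characteristic polynomial as A) gives
  χ_A(x) = x^3 - 12*x^2 + 48*x - 64
which factors as (x - 4)^3. The eigenvalues (with algebraic multiplicities) are λ = 4 with multiplicity 3.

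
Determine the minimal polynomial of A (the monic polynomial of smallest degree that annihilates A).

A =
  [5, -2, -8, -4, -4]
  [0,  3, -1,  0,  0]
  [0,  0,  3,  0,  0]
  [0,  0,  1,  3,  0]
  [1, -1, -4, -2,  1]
x^3 - 9*x^2 + 27*x - 27

The characteristic polynomial is χ_A(x) = (x - 3)^5, so the eigenvalues are known. The minimal polynomial is
  m_A(x) = Π_λ (x − λ)^{k_λ}
where k_λ is the size of the *largest* Jordan block for λ (equivalently, the smallest k with (A − λI)^k v = 0 for every generalised eigenvector v of λ).

  λ = 3: largest Jordan block has size 3, contributing (x − 3)^3

So m_A(x) = (x - 3)^3 = x^3 - 9*x^2 + 27*x - 27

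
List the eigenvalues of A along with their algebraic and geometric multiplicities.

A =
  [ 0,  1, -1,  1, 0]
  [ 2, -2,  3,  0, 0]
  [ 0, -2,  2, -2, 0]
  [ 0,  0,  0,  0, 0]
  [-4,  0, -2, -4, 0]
λ = 0: alg = 5, geom = 3

Step 1 — factor the characteristic polynomial to read off the algebraic multiplicities:
  χ_A(x) = x^5

Step 2 — compute geometric multiplicities via the rank-nullity identity g(λ) = n − rank(A − λI):
  rank(A − (0)·I) = 2, so dim ker(A − (0)·I) = n − 2 = 3

Summary:
  λ = 0: algebraic multiplicity = 5, geometric multiplicity = 3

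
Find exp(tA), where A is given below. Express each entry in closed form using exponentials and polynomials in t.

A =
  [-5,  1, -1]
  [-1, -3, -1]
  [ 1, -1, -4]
e^{tA} =
  [-t^2*exp(-4*t)/2 - t*exp(-4*t) + exp(-4*t), t^2*exp(-4*t)/2 + t*exp(-4*t), -t*exp(-4*t)]
  [-t^2*exp(-4*t)/2 - t*exp(-4*t), t^2*exp(-4*t)/2 + t*exp(-4*t) + exp(-4*t), -t*exp(-4*t)]
  [t*exp(-4*t), -t*exp(-4*t), exp(-4*t)]

Strategy: write A = P · J · P⁻¹ where J is a Jordan canonical form, so e^{tA} = P · e^{tJ} · P⁻¹, and e^{tJ} can be computed block-by-block.

A has Jordan form
J =
  [-4,  1,  0]
  [ 0, -4,  1]
  [ 0,  0, -4]
(up to reordering of blocks).

Per-block formulas:
  For a 3×3 Jordan block J_3(-4): exp(t · J_3(-4)) = e^(-4t)·(I + t·N + (t^2/2)·N^2), where N is the 3×3 nilpotent shift.

After assembling e^{tJ} and conjugating by P, we get:

e^{tA} =
  [-t^2*exp(-4*t)/2 - t*exp(-4*t) + exp(-4*t), t^2*exp(-4*t)/2 + t*exp(-4*t), -t*exp(-4*t)]
  [-t^2*exp(-4*t)/2 - t*exp(-4*t), t^2*exp(-4*t)/2 + t*exp(-4*t) + exp(-4*t), -t*exp(-4*t)]
  [t*exp(-4*t), -t*exp(-4*t), exp(-4*t)]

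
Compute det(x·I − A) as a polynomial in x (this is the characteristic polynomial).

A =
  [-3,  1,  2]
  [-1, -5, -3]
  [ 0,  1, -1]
x^3 + 9*x^2 + 27*x + 27

Expanding det(x·I − A) (e.g. by cofactor expansion or by noting that A is similar to its Jordan form J, which has the same characteristic polynomial as A) gives
  χ_A(x) = x^3 + 9*x^2 + 27*x + 27
which factors as (x + 3)^3. The eigenvalues (with algebraic multiplicities) are λ = -3 with multiplicity 3.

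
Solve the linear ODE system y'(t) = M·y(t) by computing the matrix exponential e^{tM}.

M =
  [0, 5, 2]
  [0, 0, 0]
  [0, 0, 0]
e^{tM} =
  [1, 5*t, 2*t]
  [0, 1, 0]
  [0, 0, 1]

Strategy: write M = P · J · P⁻¹ where J is a Jordan canonical form, so e^{tM} = P · e^{tJ} · P⁻¹, and e^{tJ} can be computed block-by-block.

M has Jordan form
J =
  [0, 1, 0]
  [0, 0, 0]
  [0, 0, 0]
(up to reordering of blocks).

Per-block formulas:
  For a 1×1 block at λ = 0: exp(t · [0]) = [e^(0t)].
  For a 2×2 Jordan block J_2(0): exp(t · J_2(0)) = e^(0t)·(I + t·N), where N is the 2×2 nilpotent shift.

After assembling e^{tJ} and conjugating by P, we get:

e^{tM} =
  [1, 5*t, 2*t]
  [0, 1, 0]
  [0, 0, 1]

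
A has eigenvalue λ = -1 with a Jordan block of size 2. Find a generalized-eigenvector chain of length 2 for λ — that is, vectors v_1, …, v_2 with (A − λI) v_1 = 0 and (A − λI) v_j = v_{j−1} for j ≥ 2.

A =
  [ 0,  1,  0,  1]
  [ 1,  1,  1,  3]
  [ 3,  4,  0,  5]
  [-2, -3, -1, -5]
A Jordan chain for λ = -1 of length 2:
v_1 = (1, 1, 3, -2)ᵀ
v_2 = (1, 0, 0, 0)ᵀ

Let N = A − (-1)·I. We want v_2 with N^2 v_2 = 0 but N^1 v_2 ≠ 0; then v_{j-1} := N · v_j for j = 2, …, 2.

Pick v_2 = (1, 0, 0, 0)ᵀ.
Then v_1 = N · v_2 = (1, 1, 3, -2)ᵀ.

Sanity check: (A − (-1)·I) v_1 = (0, 0, 0, 0)ᵀ = 0. ✓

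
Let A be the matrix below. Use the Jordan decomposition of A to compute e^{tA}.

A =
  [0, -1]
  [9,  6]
e^{tA} =
  [-3*t*exp(3*t) + exp(3*t), -t*exp(3*t)]
  [9*t*exp(3*t), 3*t*exp(3*t) + exp(3*t)]

Strategy: write A = P · J · P⁻¹ where J is a Jordan canonical form, so e^{tA} = P · e^{tJ} · P⁻¹, and e^{tJ} can be computed block-by-block.

A has Jordan form
J =
  [3, 1]
  [0, 3]
(up to reordering of blocks).

Per-block formulas:
  For a 2×2 Jordan block J_2(3): exp(t · J_2(3)) = e^(3t)·(I + t·N), where N is the 2×2 nilpotent shift.

After assembling e^{tJ} and conjugating by P, we get:

e^{tA} =
  [-3*t*exp(3*t) + exp(3*t), -t*exp(3*t)]
  [9*t*exp(3*t), 3*t*exp(3*t) + exp(3*t)]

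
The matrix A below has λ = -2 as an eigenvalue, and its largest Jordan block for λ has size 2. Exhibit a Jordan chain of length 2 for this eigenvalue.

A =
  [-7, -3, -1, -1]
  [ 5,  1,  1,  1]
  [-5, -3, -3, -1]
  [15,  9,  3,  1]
A Jordan chain for λ = -2 of length 2:
v_1 = (-5, 5, -5, 15)ᵀ
v_2 = (1, 0, 0, 0)ᵀ

Let N = A − (-2)·I. We want v_2 with N^2 v_2 = 0 but N^1 v_2 ≠ 0; then v_{j-1} := N · v_j for j = 2, …, 2.

Pick v_2 = (1, 0, 0, 0)ᵀ.
Then v_1 = N · v_2 = (-5, 5, -5, 15)ᵀ.

Sanity check: (A − (-2)·I) v_1 = (0, 0, 0, 0)ᵀ = 0. ✓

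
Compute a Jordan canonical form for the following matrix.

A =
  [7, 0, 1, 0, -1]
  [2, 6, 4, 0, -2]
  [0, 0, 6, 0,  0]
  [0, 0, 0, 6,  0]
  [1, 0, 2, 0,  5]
J_3(6) ⊕ J_1(6) ⊕ J_1(6)

The characteristic polynomial is
  det(x·I − A) = x^5 - 30*x^4 + 360*x^3 - 2160*x^2 + 6480*x - 7776 = (x - 6)^5

Eigenvalues and multiplicities (the geometric multiplicity of λ is n − rank(A − λI), which equals the number of Jordan blocks for λ):
  λ = 6: algebraic multiplicity = 5, geometric multiplicity = 3

Determining the block sizes for each eigenvalue:
  λ = 6: with am = 5 and gm = 3, the partition is not yet determined (e.g. several partitions of 5 into 3 parts exist). Let N = A − (6)·I. Computing rank(N^1) = 2, rank(N^2) = 1, rank(N^3) = 0; the number of blocks of size ≥ j is rank(N^{j−1}) − rank(N^j), giving [3, 1, 1]. So we have 1 block(s) of size 3, 2 block(s) of size 1 → block sizes [3, 1, 1]

Assembling the blocks gives a Jordan form
J =
  [6, 1, 0, 0, 0]
  [0, 6, 1, 0, 0]
  [0, 0, 6, 0, 0]
  [0, 0, 0, 6, 0]
  [0, 0, 0, 0, 6]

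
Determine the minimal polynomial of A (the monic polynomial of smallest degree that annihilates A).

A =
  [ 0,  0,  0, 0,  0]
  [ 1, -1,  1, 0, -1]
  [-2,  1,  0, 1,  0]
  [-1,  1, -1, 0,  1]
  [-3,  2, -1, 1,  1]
x^2

The characteristic polynomial is χ_A(x) = x^5, so the eigenvalues are known. The minimal polynomial is
  m_A(x) = Π_λ (x − λ)^{k_λ}
where k_λ is the size of the *largest* Jordan block for λ (equivalently, the smallest k with (A − λI)^k v = 0 for every generalised eigenvector v of λ).

  λ = 0: largest Jordan block has size 2, contributing (x − 0)^2

So m_A(x) = x^2 = x^2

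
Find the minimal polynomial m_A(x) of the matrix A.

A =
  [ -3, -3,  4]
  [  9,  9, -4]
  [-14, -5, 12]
x^3 - 18*x^2 + 108*x - 216

The characteristic polynomial is χ_A(x) = (x - 6)^3, so the eigenvalues are known. The minimal polynomial is
  m_A(x) = Π_λ (x − λ)^{k_λ}
where k_λ is the size of the *largest* Jordan block for λ (equivalently, the smallest k with (A − λI)^k v = 0 for every generalised eigenvector v of λ).

  λ = 6: largest Jordan block has size 3, contributing (x − 6)^3

So m_A(x) = (x - 6)^3 = x^3 - 18*x^2 + 108*x - 216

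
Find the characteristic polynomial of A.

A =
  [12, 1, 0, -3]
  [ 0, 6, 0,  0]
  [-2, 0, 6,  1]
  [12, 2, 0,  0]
x^4 - 24*x^3 + 216*x^2 - 864*x + 1296

Expanding det(x·I − A) (e.g. by cofactor expansion or by noting that A is similar to its Jordan form J, which has the same characteristic polynomial as A) gives
  χ_A(x) = x^4 - 24*x^3 + 216*x^2 - 864*x + 1296
which factors as (x - 6)^4. The eigenvalues (with algebraic multiplicities) are λ = 6 with multiplicity 4.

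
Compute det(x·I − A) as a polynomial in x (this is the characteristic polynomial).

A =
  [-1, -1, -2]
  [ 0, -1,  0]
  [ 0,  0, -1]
x^3 + 3*x^2 + 3*x + 1

Expanding det(x·I − A) (e.g. by cofactor expansion or by noting that A is similar to its Jordan form J, which has the same characteristic polynomial as A) gives
  χ_A(x) = x^3 + 3*x^2 + 3*x + 1
which factors as (x + 1)^3. The eigenvalues (with algebraic multiplicities) are λ = -1 with multiplicity 3.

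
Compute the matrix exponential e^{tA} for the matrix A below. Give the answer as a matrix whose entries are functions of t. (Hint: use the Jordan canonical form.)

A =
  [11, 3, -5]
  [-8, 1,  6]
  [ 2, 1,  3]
e^{tA} =
  [t^2*exp(5*t) + 6*t*exp(5*t) + exp(5*t), t^2*exp(5*t)/2 + 3*t*exp(5*t), -t^2*exp(5*t) - 5*t*exp(5*t)]
  [-2*t^2*exp(5*t) - 8*t*exp(5*t), -t^2*exp(5*t) - 4*t*exp(5*t) + exp(5*t), 2*t^2*exp(5*t) + 6*t*exp(5*t)]
  [2*t*exp(5*t), t*exp(5*t), -2*t*exp(5*t) + exp(5*t)]

Strategy: write A = P · J · P⁻¹ where J is a Jordan canonical form, so e^{tA} = P · e^{tJ} · P⁻¹, and e^{tJ} can be computed block-by-block.

A has Jordan form
J =
  [5, 1, 0]
  [0, 5, 1]
  [0, 0, 5]
(up to reordering of blocks).

Per-block formulas:
  For a 3×3 Jordan block J_3(5): exp(t · J_3(5)) = e^(5t)·(I + t·N + (t^2/2)·N^2), where N is the 3×3 nilpotent shift.

After assembling e^{tJ} and conjugating by P, we get:

e^{tA} =
  [t^2*exp(5*t) + 6*t*exp(5*t) + exp(5*t), t^2*exp(5*t)/2 + 3*t*exp(5*t), -t^2*exp(5*t) - 5*t*exp(5*t)]
  [-2*t^2*exp(5*t) - 8*t*exp(5*t), -t^2*exp(5*t) - 4*t*exp(5*t) + exp(5*t), 2*t^2*exp(5*t) + 6*t*exp(5*t)]
  [2*t*exp(5*t), t*exp(5*t), -2*t*exp(5*t) + exp(5*t)]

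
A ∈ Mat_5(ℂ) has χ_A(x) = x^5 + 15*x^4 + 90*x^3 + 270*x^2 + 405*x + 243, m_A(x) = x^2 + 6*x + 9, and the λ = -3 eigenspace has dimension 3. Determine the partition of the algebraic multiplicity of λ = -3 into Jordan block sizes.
Block sizes for λ = -3: [2, 2, 1]

Step 1 — from the characteristic polynomial, algebraic multiplicity of λ = -3 is 5. From dim ker(A − (-3)·I) = 3, there are exactly 3 Jordan blocks for λ = -3.
Step 2 — from the minimal polynomial, the factor (x + 3)^2 tells us the largest block for λ = -3 has size 2.
Step 3 — with total size 5, 3 blocks, and largest block 2, the block sizes (in nonincreasing order) are [2, 2, 1].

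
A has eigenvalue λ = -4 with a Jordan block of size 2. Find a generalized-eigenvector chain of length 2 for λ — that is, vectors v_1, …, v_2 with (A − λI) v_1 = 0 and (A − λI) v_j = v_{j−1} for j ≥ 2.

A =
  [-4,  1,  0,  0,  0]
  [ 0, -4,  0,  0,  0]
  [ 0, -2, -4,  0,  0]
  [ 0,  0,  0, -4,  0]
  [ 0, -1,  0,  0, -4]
A Jordan chain for λ = -4 of length 2:
v_1 = (1, 0, -2, 0, -1)ᵀ
v_2 = (0, 1, 0, 0, 0)ᵀ

Let N = A − (-4)·I. We want v_2 with N^2 v_2 = 0 but N^1 v_2 ≠ 0; then v_{j-1} := N · v_j for j = 2, …, 2.

Pick v_2 = (0, 1, 0, 0, 0)ᵀ.
Then v_1 = N · v_2 = (1, 0, -2, 0, -1)ᵀ.

Sanity check: (A − (-4)·I) v_1 = (0, 0, 0, 0, 0)ᵀ = 0. ✓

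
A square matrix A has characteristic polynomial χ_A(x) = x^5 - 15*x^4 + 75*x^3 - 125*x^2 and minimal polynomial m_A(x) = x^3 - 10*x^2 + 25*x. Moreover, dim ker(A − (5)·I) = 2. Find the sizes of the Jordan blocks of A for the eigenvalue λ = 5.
Block sizes for λ = 5: [2, 1]

Step 1 — from the characteristic polynomial, algebraic multiplicity of λ = 5 is 3. From dim ker(A − (5)·I) = 2, there are exactly 2 Jordan blocks for λ = 5.
Step 2 — from the minimal polynomial, the factor (x − 5)^2 tells us the largest block for λ = 5 has size 2.
Step 3 — with total size 3, 2 blocks, and largest block 2, the block sizes (in nonincreasing order) are [2, 1].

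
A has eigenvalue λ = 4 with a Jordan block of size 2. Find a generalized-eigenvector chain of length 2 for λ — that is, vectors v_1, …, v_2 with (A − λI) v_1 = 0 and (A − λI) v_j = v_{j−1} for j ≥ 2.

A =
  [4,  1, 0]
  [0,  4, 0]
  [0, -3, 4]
A Jordan chain for λ = 4 of length 2:
v_1 = (1, 0, -3)ᵀ
v_2 = (0, 1, 0)ᵀ

Let N = A − (4)·I. We want v_2 with N^2 v_2 = 0 but N^1 v_2 ≠ 0; then v_{j-1} := N · v_j for j = 2, …, 2.

Pick v_2 = (0, 1, 0)ᵀ.
Then v_1 = N · v_2 = (1, 0, -3)ᵀ.

Sanity check: (A − (4)·I) v_1 = (0, 0, 0)ᵀ = 0. ✓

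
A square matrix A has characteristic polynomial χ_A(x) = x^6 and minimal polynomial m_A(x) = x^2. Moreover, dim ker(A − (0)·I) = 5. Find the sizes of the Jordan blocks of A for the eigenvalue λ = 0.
Block sizes for λ = 0: [2, 1, 1, 1, 1]

Step 1 — from the characteristic polynomial, algebraic multiplicity of λ = 0 is 6. From dim ker(A − (0)·I) = 5, there are exactly 5 Jordan blocks for λ = 0.
Step 2 — from the minimal polynomial, the factor (x − 0)^2 tells us the largest block for λ = 0 has size 2.
Step 3 — with total size 6, 5 blocks, and largest block 2, the block sizes (in nonincreasing order) are [2, 1, 1, 1, 1].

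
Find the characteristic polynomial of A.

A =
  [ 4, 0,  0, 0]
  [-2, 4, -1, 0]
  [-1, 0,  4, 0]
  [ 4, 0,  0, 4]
x^4 - 16*x^3 + 96*x^2 - 256*x + 256

Expanding det(x·I − A) (e.g. by cofactor expansion or by noting that A is similar to its Jordan form J, which has the same characteristic polynomial as A) gives
  χ_A(x) = x^4 - 16*x^3 + 96*x^2 - 256*x + 256
which factors as (x - 4)^4. The eigenvalues (with algebraic multiplicities) are λ = 4 with multiplicity 4.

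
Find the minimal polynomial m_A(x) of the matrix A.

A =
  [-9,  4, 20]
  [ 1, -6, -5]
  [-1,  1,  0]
x^2 + 10*x + 25

The characteristic polynomial is χ_A(x) = (x + 5)^3, so the eigenvalues are known. The minimal polynomial is
  m_A(x) = Π_λ (x − λ)^{k_λ}
where k_λ is the size of the *largest* Jordan block for λ (equivalently, the smallest k with (A − λI)^k v = 0 for every generalised eigenvector v of λ).

  λ = -5: largest Jordan block has size 2, contributing (x + 5)^2

So m_A(x) = (x + 5)^2 = x^2 + 10*x + 25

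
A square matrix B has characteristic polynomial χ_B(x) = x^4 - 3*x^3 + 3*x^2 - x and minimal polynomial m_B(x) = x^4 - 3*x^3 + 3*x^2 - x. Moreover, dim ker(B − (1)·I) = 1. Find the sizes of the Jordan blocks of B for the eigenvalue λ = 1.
Block sizes for λ = 1: [3]

Step 1 — from the characteristic polynomial, algebraic multiplicity of λ = 1 is 3. From dim ker(B − (1)·I) = 1, there are exactly 1 Jordan blocks for λ = 1.
Step 2 — from the minimal polynomial, the factor (x − 1)^3 tells us the largest block for λ = 1 has size 3.
Step 3 — with total size 3, 1 blocks, and largest block 3, the block sizes (in nonincreasing order) are [3].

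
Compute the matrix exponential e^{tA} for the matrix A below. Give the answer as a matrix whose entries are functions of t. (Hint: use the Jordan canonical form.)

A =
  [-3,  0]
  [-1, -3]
e^{tA} =
  [exp(-3*t), 0]
  [-t*exp(-3*t), exp(-3*t)]

Strategy: write A = P · J · P⁻¹ where J is a Jordan canonical form, so e^{tA} = P · e^{tJ} · P⁻¹, and e^{tJ} can be computed block-by-block.

A has Jordan form
J =
  [-3,  1]
  [ 0, -3]
(up to reordering of blocks).

Per-block formulas:
  For a 2×2 Jordan block J_2(-3): exp(t · J_2(-3)) = e^(-3t)·(I + t·N), where N is the 2×2 nilpotent shift.

After assembling e^{tJ} and conjugating by P, we get:

e^{tA} =
  [exp(-3*t), 0]
  [-t*exp(-3*t), exp(-3*t)]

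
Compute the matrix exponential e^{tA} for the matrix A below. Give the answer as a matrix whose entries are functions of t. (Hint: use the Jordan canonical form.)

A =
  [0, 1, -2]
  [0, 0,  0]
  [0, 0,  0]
e^{tA} =
  [1, t, -2*t]
  [0, 1, 0]
  [0, 0, 1]

Strategy: write A = P · J · P⁻¹ where J is a Jordan canonical form, so e^{tA} = P · e^{tJ} · P⁻¹, and e^{tJ} can be computed block-by-block.

A has Jordan form
J =
  [0, 1, 0]
  [0, 0, 0]
  [0, 0, 0]
(up to reordering of blocks).

Per-block formulas:
  For a 1×1 block at λ = 0: exp(t · [0]) = [e^(0t)].
  For a 2×2 Jordan block J_2(0): exp(t · J_2(0)) = e^(0t)·(I + t·N), where N is the 2×2 nilpotent shift.

After assembling e^{tJ} and conjugating by P, we get:

e^{tA} =
  [1, t, -2*t]
  [0, 1, 0]
  [0, 0, 1]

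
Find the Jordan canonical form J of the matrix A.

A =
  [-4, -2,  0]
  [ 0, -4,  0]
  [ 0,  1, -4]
J_2(-4) ⊕ J_1(-4)

The characteristic polynomial is
  det(x·I − A) = x^3 + 12*x^2 + 48*x + 64 = (x + 4)^3

Eigenvalues and multiplicities (the geometric multiplicity of λ is n − rank(A − λI), which equals the number of Jordan blocks for λ):
  λ = -4: algebraic multiplicity = 3, geometric multiplicity = 2

Determining the block sizes for each eigenvalue:
  λ = -4: 2 blocks summing to 3 forces exactly one block of size 2 and the rest size 1 → block sizes [2, 1]

Assembling the blocks gives a Jordan form
J =
  [-4,  1,  0]
  [ 0, -4,  0]
  [ 0,  0, -4]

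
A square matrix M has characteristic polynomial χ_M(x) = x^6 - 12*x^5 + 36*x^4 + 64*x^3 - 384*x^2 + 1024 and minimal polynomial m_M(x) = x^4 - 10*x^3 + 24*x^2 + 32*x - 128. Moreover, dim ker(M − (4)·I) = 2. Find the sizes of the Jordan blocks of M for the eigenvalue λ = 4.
Block sizes for λ = 4: [3, 1]

Step 1 — from the characteristic polynomial, algebraic multiplicity of λ = 4 is 4. From dim ker(M − (4)·I) = 2, there are exactly 2 Jordan blocks for λ = 4.
Step 2 — from the minimal polynomial, the factor (x − 4)^3 tells us the largest block for λ = 4 has size 3.
Step 3 — with total size 4, 2 blocks, and largest block 3, the block sizes (in nonincreasing order) are [3, 1].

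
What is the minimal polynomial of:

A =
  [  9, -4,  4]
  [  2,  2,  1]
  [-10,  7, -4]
x^3 - 7*x^2 + 15*x - 9

The characteristic polynomial is χ_A(x) = (x - 3)^2*(x - 1), so the eigenvalues are known. The minimal polynomial is
  m_A(x) = Π_λ (x − λ)^{k_λ}
where k_λ is the size of the *largest* Jordan block for λ (equivalently, the smallest k with (A − λI)^k v = 0 for every generalised eigenvector v of λ).

  λ = 1: largest Jordan block has size 1, contributing (x − 1)
  λ = 3: largest Jordan block has size 2, contributing (x − 3)^2

So m_A(x) = (x - 3)^2*(x - 1) = x^3 - 7*x^2 + 15*x - 9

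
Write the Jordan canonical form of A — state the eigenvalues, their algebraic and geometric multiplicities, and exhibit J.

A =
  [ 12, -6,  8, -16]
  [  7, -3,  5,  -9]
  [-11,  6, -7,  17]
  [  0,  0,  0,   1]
J_1(0) ⊕ J_3(1)

The characteristic polynomial is
  det(x·I − A) = x^4 - 3*x^3 + 3*x^2 - x = x*(x - 1)^3

Eigenvalues and multiplicities (the geometric multiplicity of λ is n − rank(A − λI), which equals the number of Jordan blocks for λ):
  λ = 0: algebraic multiplicity = 1, geometric multiplicity = 1
  λ = 1: algebraic multiplicity = 3, geometric multiplicity = 1

Determining the block sizes for each eigenvalue:
  λ = 0: one block (gm = 1), so the single block has size am = 1 → block sizes [1]
  λ = 1: one block (gm = 1), so the single block has size am = 3 → block sizes [3]

Assembling the blocks gives a Jordan form
J =
  [0, 0, 0, 0]
  [0, 1, 1, 0]
  [0, 0, 1, 1]
  [0, 0, 0, 1]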